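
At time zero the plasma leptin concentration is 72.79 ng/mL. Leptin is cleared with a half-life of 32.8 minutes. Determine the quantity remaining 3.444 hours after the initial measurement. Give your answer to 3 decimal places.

0.924 ng/mL

Convert the elapsed time: 3.444 hours = 206.64 minutes.
Number of half-lives: n = 206.64/32.8 ≈ 6.3.
Remaining = 72.79 × (1/2)^6.3 = 72.79 × 0.012691 ≈ 0.92381 ng/mL.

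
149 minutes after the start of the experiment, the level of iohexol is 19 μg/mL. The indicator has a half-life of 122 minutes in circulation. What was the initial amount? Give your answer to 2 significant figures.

Number of half-lives elapsed: n = 149/122 ≈ 1.2213.
A₀ = A × 2^n = 19 × 2^1.2213 = 19 × 2.3316 ≈ 44.3 μg/mL.

44 μg/mL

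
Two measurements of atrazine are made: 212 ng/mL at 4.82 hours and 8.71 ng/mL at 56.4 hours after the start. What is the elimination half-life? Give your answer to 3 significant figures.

11.2 hours

Over Δt = 56.4 − 4.82 = 51.58 hours, the level fell by a factor of 212/8.71 ≈ 24.34.
n = log₂(24.34) ≈ 4.6052 half-lives, so t½ = 51.58/4.6052 ≈ 11.2 hours.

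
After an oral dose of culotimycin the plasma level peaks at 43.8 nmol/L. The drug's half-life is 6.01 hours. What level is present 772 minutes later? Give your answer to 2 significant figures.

9.9 nmol/L

Convert the elapsed time: 772 minutes = 12.8667 hours.
Number of half-lives: n = 12.8667/6.01 ≈ 2.1409.
Remaining = 43.8 × (1/2)^2.1409 = 43.8 × 0.22674 ≈ 9.9313 nmol/L.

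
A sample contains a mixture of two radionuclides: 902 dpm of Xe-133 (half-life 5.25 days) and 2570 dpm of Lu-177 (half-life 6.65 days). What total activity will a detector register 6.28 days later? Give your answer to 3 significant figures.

1730 dpm

Xe-133: 902 × (1/2)^(6.28/5.25) = 902 × (1/2)^1.1962 ≈ 393.66 dpm.
Lu-177: 2570 × (1/2)^(6.28/6.65) = 2570 × (1/2)^0.94436 ≈ 1335.5 dpm.
Total = 393.66 + 1335.5 ≈ 1729.2 dpm.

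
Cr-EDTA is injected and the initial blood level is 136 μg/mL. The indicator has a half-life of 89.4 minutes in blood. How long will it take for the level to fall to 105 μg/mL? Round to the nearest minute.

Fraction remaining = 105/136 ≈ 0.77206.
n = log₂(136/105) = ln(1.2952)/ln 2 ≈ 0.37322 half-lives.
t = n × t½ = 0.37322 × 89.4 ≈ 33.366 minutes.

33 minutes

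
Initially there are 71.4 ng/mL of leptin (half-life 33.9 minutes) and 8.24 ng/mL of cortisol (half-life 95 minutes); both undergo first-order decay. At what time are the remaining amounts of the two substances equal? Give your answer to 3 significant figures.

164 minutes

Set 71.4·(1/2)^(t/33.9) = 8.24·(1/2)^(t/95).
Taking log₂: log₂(71.4/8.24) = t·(1/33.9 − 1/95).
log₂(8.665) = 3.1152; 1/33.9 − 1/95 = 0.018972.
t = 3.1152 / 0.018972 ≈ 164.2 minutes.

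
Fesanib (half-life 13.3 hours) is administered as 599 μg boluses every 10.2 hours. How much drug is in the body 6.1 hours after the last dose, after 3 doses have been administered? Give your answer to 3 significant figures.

843 μg

The 3 doses were given 26.5, 16.3, 6.1 hours ago.
Total = 599·(1/2)^(26.5/13.3) + 599·(1/2)^(16.3/13.3) + 599·(1/2)^(6.1/13.3)
      = 150.53 + 256.15 + 435.87 ≈ 842.56 μg.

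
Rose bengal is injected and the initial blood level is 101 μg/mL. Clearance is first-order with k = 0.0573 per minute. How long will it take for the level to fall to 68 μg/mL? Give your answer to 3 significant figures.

6.90 minutes

t½ = ln 2 / k = 0.69315 / 0.0573 ≈ 12.097 minutes.
Fraction remaining = 68/101 ≈ 0.67327.
n = log₂(101/68) = ln(1.4853)/ln 2 ≈ 0.57075 half-lives.
t = n × t½ = 0.57075 × 12.097 ≈ 6.9042 minutes.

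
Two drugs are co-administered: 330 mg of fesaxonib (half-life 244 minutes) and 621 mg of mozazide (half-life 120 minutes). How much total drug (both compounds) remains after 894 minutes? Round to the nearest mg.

30 mg

fesaxonib: 330 × (1/2)^(894/244) = 330 × (1/2)^3.6639 ≈ 26.035 mg.
mozazide: 621 × (1/2)^(894/120) = 621 × (1/2)^7.45 ≈ 3.5516 mg.
Total = 26.035 + 3.5516 ≈ 29.587 mg.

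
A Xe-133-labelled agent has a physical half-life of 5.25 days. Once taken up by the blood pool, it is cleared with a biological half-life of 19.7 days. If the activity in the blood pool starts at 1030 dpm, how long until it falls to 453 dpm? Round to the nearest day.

1/t_eff = 1/t_phys + 1/t_biol = 1/5.25 + 1/19.7 = 0.24124 per day.
t_eff = 5.25 × 19.7 / (5.25 + 19.7) ≈ 4.1453 days.
n = log₂(1030/453) ≈ 1.1851; t = 1.1851 × 4.1453 ≈ 4.9124 days.

5 days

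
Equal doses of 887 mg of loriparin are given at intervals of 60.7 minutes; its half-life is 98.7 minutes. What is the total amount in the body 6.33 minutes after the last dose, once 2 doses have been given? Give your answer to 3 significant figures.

The 2 doses were given 67.03, 6.33 minutes ago.
Total = 887·(1/2)^(67.03/98.7) + 887·(1/2)^(6.33/98.7)
      = 553.97 + 848.43 ≈ 1402.4 mg.

1400 mg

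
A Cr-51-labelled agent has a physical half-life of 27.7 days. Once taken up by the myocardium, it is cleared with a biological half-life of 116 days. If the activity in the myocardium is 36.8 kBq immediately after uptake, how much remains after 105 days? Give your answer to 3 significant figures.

1.42 kBq

1/t_eff = 1/t_phys + 1/t_biol = 1/27.7 + 1/116 = 0.044722 per day.
t_eff = 27.7 × 116 / (27.7 + 116) ≈ 22.36 days.
Remaining = 36.8 × (1/2)^(105/22.36) = 36.8 × (1/2)^4.6958 ≈ 1.42 kBq.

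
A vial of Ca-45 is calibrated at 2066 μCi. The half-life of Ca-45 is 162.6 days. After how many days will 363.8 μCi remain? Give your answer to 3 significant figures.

407 days

Fraction remaining = 363.8/2066 ≈ 0.17609.
n = log₂(2066/363.8) = ln(5.6789)/ln 2 ≈ 2.5056 half-lives.
t = n × t½ = 2.5056 × 162.6 ≈ 407.41 days.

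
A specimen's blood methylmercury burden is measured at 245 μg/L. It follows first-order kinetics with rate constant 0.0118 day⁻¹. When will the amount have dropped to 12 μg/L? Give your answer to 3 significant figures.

256 days

t½ = ln 2 / λ = 0.69315 / 0.0118 ≈ 58.741 days.
Fraction remaining = 12/245 ≈ 0.04898.
n = log₂(245/12) = ln(20.417)/ln 2 ≈ 4.3517 half-lives.
t = n × t½ = 4.3517 × 58.741 ≈ 255.62 days.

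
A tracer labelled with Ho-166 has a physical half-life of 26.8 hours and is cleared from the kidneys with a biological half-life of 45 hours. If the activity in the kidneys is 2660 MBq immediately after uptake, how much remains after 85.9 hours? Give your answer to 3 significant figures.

76.8 MBq

1/t_eff = 1/t_phys + 1/t_biol = 1/26.8 + 1/45 = 0.059536 per hour.
t_eff = 26.8 × 45 / (26.8 + 45) ≈ 16.797 hours.
Remaining = 2660 × (1/2)^(85.9/16.797) = 2660 × (1/2)^5.1141 ≈ 76.803 MBq.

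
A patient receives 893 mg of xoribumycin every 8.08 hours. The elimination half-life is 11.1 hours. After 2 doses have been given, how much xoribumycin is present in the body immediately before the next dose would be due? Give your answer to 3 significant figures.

865 mg

The 2 doses were given 16.16, 8.08 hours ago.
Total = 893·(1/2)^(16.16/11.1) + 893·(1/2)^(8.08/11.1)
      = 325.53 + 539.17 ≈ 864.7 mg.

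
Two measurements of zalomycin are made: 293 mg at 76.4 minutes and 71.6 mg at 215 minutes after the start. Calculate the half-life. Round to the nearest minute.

68 minutes

Over Δt = 215 − 76.4 = 138.6 minutes, the level fell by a factor of 293/71.6 ≈ 4.0922.
n = log₂(4.0922) ≈ 2.0329 half-lives, so t½ = 138.6/2.0329 ≈ 68.179 minutes.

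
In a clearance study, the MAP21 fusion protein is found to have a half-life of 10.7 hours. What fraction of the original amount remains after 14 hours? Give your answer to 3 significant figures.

0.404

n = 14/10.7 ≈ 1.3084 half-lives.
Fraction remaining = (1/2)^1.3084 ≈ 0.40377.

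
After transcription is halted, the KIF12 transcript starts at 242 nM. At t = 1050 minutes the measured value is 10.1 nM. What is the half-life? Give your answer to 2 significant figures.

A/A₀ = 10.1/242 ≈ 0.041736.
n = log₂(23.96) ≈ 4.5826 half-lives elapsed in 1050 minutes.
t½ = 1050/4.5826 ≈ 229.13 minutes.

230 minutes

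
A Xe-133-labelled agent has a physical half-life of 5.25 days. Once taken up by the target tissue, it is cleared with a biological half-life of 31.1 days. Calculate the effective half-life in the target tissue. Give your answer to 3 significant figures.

4.49 days

1/t_eff = 1/t_phys + 1/t_biol = 1/5.25 + 1/31.1 = 0.22263 per day.
t_eff = 5.25 × 31.1 / (5.25 + 31.1) ≈ 4.4917 days.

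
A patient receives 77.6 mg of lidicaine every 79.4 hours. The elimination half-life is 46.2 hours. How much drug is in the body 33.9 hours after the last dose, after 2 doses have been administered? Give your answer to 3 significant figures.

The 2 doses were given 113.3, 33.9 hours ago.
Total = 77.6·(1/2)^(113.3/46.2) + 77.6·(1/2)^(33.9/46.2)
      = 14.178 + 46.663 ≈ 60.842 mg.

60.8 mg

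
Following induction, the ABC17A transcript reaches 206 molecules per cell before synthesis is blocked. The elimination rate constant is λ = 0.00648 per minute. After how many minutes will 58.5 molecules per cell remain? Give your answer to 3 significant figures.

t½ = ln 2 / λ = 0.69315 / 0.00648 ≈ 106.97 minutes.
Fraction remaining = 58.5/206 ≈ 0.28398.
n = log₂(206/58.5) = ln(3.5214)/ln 2 ≈ 1.8161 half-lives.
t = n × t½ = 1.8161 × 106.97 ≈ 194.27 minutes.

194 minutes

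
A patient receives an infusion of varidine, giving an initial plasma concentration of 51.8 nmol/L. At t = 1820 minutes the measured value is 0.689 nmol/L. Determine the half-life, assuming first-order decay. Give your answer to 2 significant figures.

290 minutes

A/A₀ = 0.689/51.8 ≈ 0.013301.
n = log₂(75.181) ≈ 6.2323 half-lives elapsed in 1820 minutes.
t½ = 1820/6.2323 ≈ 292.03 minutes.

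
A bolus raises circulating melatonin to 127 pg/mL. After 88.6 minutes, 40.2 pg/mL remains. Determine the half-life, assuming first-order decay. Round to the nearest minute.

A/A₀ = 40.2/127 ≈ 0.31654.
n = log₂(3.1592) ≈ 1.6596 half-lives elapsed in 88.6 minutes.
t½ = 88.6/1.6596 ≈ 53.388 minutes.

53 minutes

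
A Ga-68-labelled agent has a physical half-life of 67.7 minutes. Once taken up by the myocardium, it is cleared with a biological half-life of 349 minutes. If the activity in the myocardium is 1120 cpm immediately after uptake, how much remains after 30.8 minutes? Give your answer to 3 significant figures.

769 cpm

1/t_eff = 1/t_phys + 1/t_biol = 1/67.7 + 1/349 = 0.017636 per minute.
t_eff = 67.7 × 349 / (67.7 + 349) ≈ 56.701 minutes.
Remaining = 1120 × (1/2)^(30.8/56.701) = 1120 × (1/2)^0.5432 ≈ 768.6 cpm.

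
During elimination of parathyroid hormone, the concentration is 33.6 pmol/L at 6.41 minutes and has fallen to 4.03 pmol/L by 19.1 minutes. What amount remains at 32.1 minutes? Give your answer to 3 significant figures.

Over Δt = 19.1 − 6.41 = 12.69 minutes, the level fell by a factor of 33.6/4.03 ≈ 8.3375.
n = log₂(8.3375) ≈ 3.0596 half-lives, so t½ = 12.69/3.0596 ≈ 4.1476 minutes.
From t = 19.1 to t = 32.1: 4.03 × (1/2)^((32.1−19.1)/4.1476) ≈ 0.45896 pmol/L.

0.459 pmol/L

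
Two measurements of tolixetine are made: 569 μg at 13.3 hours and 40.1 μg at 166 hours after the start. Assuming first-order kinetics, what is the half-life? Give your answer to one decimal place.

39.9 hours

Over Δt = 166 − 13.3 = 152.7 hours, the level fell by a factor of 569/40.1 ≈ 14.19.
n = log₂(14.19) ≈ 3.8268 half-lives, so t½ = 152.7/3.8268 ≈ 39.903 hours.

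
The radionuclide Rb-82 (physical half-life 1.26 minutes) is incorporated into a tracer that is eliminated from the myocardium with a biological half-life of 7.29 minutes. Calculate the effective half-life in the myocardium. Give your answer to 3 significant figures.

1/t_eff = 1/t_phys + 1/t_biol = 1/1.26 + 1/7.29 = 0.93083 per minute.
t_eff = 1.26 × 7.29 / (1.26 + 7.29) ≈ 1.0743 minutes.

1.07 minutes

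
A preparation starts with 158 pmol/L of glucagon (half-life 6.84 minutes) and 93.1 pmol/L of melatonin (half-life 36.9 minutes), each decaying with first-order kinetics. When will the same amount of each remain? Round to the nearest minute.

Set 158·(1/2)^(t/6.84) = 93.1·(1/2)^(t/36.9).
Taking log₂: log₂(158/93.1) = t·(1/6.84 − 1/36.9).
log₂(1.6971) = 0.76307; 1/6.84 − 1/36.9 = 0.1191.
t = 0.76307 / 0.1191 ≈ 6.4071 minutes.

6 minutes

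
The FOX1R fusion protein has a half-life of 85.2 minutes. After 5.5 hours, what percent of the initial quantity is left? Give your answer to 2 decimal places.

6.82%

5.5 hours = 330 minutes.
n = 330/85.2 ≈ 3.8732 half-lives.
Fraction remaining = (1/2)^3.8732 ≈ 0.06824, i.e. 6.824%.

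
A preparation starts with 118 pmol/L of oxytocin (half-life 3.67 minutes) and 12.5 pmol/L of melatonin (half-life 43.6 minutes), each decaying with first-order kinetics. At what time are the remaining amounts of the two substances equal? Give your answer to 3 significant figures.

13.0 minutes

Set 118·(1/2)^(t/3.67) = 12.5·(1/2)^(t/43.6).
Taking log₂: log₂(118/12.5) = t·(1/3.67 − 1/43.6).
log₂(9.44) = 3.2388; 1/3.67 − 1/43.6 = 0.24954.
t = 3.2388 / 0.24954 ≈ 12.979 minutes.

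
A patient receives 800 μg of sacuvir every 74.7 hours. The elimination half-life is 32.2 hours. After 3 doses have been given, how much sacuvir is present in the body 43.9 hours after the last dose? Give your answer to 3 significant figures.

The 3 doses were given 193.3, 118.6, 43.9 hours ago.
Total = 800·(1/2)^(193.3/32.2) + 800·(1/2)^(118.6/32.2) + 800·(1/2)^(43.9/32.2)
      = 12.473 + 62.277 + 310.94 ≈ 385.69 μg.

386 μg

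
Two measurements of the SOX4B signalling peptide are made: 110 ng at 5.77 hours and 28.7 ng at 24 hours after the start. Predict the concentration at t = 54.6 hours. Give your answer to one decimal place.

Over Δt = 24 − 5.77 = 18.23 hours, the level fell by a factor of 110/28.7 ≈ 3.8328.
n = log₂(3.8328) ≈ 1.9384 half-lives, so t½ = 18.23/1.9384 ≈ 9.4048 hours.
From t = 24 to t = 54.6: 28.7 × (1/2)^((54.6−24)/9.4048) ≈ 3.009 ng.

3.0 ng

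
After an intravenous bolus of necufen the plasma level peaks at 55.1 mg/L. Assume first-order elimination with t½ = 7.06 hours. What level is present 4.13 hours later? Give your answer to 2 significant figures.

37 mg/L

Number of half-lives: n = 4.13/7.06 ≈ 0.58499.
Remaining = 55.1 × (1/2)^0.58499 = 55.1 × 0.66666 ≈ 36.733 mg/L.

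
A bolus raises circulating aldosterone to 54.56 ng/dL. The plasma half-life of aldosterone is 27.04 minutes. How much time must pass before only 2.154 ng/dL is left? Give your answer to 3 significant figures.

126 minutes

Fraction remaining = 2.154/54.56 ≈ 0.039479.
n = log₂(54.56/2.154) = ln(25.33)/ln 2 ≈ 4.6628 half-lives.
t = n × t½ = 4.6628 × 27.04 ≈ 126.08 minutes.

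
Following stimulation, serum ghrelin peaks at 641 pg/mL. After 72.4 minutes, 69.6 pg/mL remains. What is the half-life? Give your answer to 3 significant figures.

A/A₀ = 69.6/641 ≈ 0.10858.
n = log₂(9.2098) ≈ 3.2032 half-lives elapsed in 72.4 minutes.
t½ = 72.4/3.2032 ≈ 22.603 minutes.

22.6 minutes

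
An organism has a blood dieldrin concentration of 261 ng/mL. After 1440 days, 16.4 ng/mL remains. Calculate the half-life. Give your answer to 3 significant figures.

A/A₀ = 16.4/261 ≈ 0.062835.
n = log₂(15.915) ≈ 3.9923 half-lives elapsed in 1440 days.
t½ = 1440/3.9923 ≈ 360.7 days.

361 days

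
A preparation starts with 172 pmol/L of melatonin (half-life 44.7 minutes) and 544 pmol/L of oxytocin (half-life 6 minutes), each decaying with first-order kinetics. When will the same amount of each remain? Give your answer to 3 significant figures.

11.5 minutes

Set 172·(1/2)^(t/44.7) = 544·(1/2)^(t/6).
Taking log₂: log₂(172/544) = t·(1/44.7 − 1/6).
log₂(0.31618) = -1.6612; 1/44.7 − 1/6 = -0.1443.
t = -1.6612 / -0.1443 ≈ 11.512 minutes.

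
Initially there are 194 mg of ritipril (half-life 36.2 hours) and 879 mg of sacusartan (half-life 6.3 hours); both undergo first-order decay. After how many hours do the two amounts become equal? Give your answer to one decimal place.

Set 194·(1/2)^(t/36.2) = 879·(1/2)^(t/6.3).
Taking log₂: log₂(194/879) = t·(1/36.2 − 1/6.3).
log₂(0.22071) = -2.1798; 1/36.2 − 1/6.3 = -0.13111.
t = -2.1798 / -0.13111 ≈ 16.626 hours.

16.6 hours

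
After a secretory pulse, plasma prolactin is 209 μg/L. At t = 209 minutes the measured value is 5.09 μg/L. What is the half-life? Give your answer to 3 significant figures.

A/A₀ = 5.09/209 ≈ 0.024354.
n = log₂(41.061) ≈ 5.3597 half-lives elapsed in 209 minutes.
t½ = 209/5.3597 ≈ 38.995 minutes.

39.0 minutes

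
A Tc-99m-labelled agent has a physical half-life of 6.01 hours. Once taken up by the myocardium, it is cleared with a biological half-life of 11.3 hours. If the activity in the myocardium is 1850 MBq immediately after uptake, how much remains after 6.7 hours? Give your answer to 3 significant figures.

1/t_eff = 1/t_phys + 1/t_biol = 1/6.01 + 1/11.3 = 0.25488 per hour.
t_eff = 6.01 × 11.3 / (6.01 + 11.3) ≈ 3.9233 hours.
Remaining = 1850 × (1/2)^(6.7/3.9233) = 1850 × (1/2)^1.7077 ≈ 566.36 MBq.

566 MBq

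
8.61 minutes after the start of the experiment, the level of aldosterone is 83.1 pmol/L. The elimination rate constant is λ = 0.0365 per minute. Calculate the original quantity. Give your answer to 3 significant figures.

114 pmol/L

t½ = ln 2 / λ = 0.69315 / 0.0365 ≈ 18.99 minutes.
Number of half-lives elapsed: n = 8.61/18.99 ≈ 0.45339.
A₀ = A × 2^n = 83.1 × 2^0.45339 = 83.1 × 1.3693 ≈ 113.78 pmol/L.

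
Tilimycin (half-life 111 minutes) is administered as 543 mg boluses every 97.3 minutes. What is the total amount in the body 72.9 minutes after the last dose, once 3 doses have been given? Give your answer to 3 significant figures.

The 3 doses were given 267.5, 170.2, 72.9 minutes ago.
Total = 543·(1/2)^(267.5/111) + 543·(1/2)^(170.2/111) + 543·(1/2)^(72.9/111)
      = 102.18 + 187.59 + 344.43 ≈ 634.2 mg.

634 mg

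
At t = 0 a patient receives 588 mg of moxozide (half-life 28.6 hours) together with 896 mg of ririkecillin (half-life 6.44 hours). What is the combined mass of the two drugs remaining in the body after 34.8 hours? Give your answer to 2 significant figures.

moxozide: 588 × (1/2)^(34.8/28.6) = 588 × (1/2)^1.2168 ≈ 252.98 mg.
ririkecillin: 896 × (1/2)^(34.8/6.44) = 896 × (1/2)^5.4037 ≈ 21.165 mg.
Total = 252.98 + 21.165 ≈ 274.15 mg.

270 mg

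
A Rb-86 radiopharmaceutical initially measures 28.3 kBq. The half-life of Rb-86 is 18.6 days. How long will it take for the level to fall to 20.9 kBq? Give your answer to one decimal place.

Fraction remaining = 20.9/28.3 ≈ 0.73852.
n = log₂(28.3/20.9) = ln(1.3541)/ln 2 ≈ 0.4373 half-lives.
t = n × t½ = 0.4373 × 18.6 ≈ 8.1338 days.

8.1 days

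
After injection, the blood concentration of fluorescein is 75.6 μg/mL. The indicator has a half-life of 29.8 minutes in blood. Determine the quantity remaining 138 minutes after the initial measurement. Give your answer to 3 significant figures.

3.05 μg/mL

Number of half-lives: n = 138/29.8 ≈ 4.6309.
Remaining = 75.6 × (1/2)^4.6309 = 75.6 × 0.040362 ≈ 3.0513 μg/mL.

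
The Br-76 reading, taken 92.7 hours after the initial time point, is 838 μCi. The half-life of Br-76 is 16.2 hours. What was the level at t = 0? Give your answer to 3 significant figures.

Number of half-lives elapsed: n = 92.7/16.2 ≈ 5.7222.
A₀ = A × 2^n = 838 × 2^5.7222 = 838 × 52.791 ≈ 44239 μCi.

44200 μCi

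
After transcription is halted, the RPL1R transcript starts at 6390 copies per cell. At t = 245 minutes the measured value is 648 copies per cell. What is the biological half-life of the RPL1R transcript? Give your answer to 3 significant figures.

74.2 minutes

A/A₀ = 648/6390 ≈ 0.10141.
n = log₂(9.8611) ≈ 3.3018 half-lives elapsed in 245 minutes.
t½ = 245/3.3018 ≈ 74.203 minutes.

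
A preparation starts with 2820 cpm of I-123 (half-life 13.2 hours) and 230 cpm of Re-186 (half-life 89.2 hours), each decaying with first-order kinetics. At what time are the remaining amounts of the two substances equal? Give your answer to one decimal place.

Set 2820·(1/2)^(t/13.2) = 230·(1/2)^(t/89.2).
Taking log₂: log₂(2820/230) = t·(1/13.2 − 1/89.2).
log₂(12.261) = 3.616; 1/13.2 − 1/89.2 = 0.064547.
t = 3.616 / 0.064547 ≈ 56.021 hours.

56.0 hours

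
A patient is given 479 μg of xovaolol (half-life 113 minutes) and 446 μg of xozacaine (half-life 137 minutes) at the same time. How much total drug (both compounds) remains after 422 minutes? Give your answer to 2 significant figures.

xovaolol: 479 × (1/2)^(422/113) = 479 × (1/2)^3.7345 ≈ 35.986 μg.
xozacaine: 446 × (1/2)^(422/137) = 446 × (1/2)^3.0803 ≈ 52.732 μg.
Total = 35.986 + 52.732 ≈ 88.718 μg.

89 μg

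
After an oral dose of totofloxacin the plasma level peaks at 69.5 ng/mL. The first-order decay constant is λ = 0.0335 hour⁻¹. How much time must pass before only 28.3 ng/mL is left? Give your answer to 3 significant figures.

t½ = ln 2 / λ = 0.69315 / 0.0335 ≈ 20.691 hours.
Fraction remaining = 28.3/69.5 ≈ 0.40719.
n = log₂(69.5/28.3) = ln(2.4558)/ln 2 ≈ 1.2962 half-lives.
t = n × t½ = 1.2962 × 20.691 ≈ 26.82 hours.

26.8 hours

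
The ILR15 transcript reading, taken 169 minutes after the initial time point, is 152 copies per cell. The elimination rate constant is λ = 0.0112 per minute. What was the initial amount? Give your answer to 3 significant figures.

1010 copies per cell

t½ = ln 2 / λ = 0.69315 / 0.0112 ≈ 61.888 minutes.
Number of half-lives elapsed: n = 169/61.888 ≈ 2.7307.
A₀ = A × 2^n = 152 × 2^2.7307 = 152 × 6.6379 ≈ 1009 copies per cell.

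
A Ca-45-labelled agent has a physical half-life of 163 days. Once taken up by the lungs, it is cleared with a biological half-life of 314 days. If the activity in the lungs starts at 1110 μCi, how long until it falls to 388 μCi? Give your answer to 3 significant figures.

163 days

1/t_eff = 1/t_phys + 1/t_biol = 1/163 + 1/314 = 0.0093197 per day.
t_eff = 163 × 314 / (163 + 314) ≈ 107.3 days.
n = log₂(1110/388) ≈ 1.5164; t = 1.5164 × 107.3 ≈ 162.71 days.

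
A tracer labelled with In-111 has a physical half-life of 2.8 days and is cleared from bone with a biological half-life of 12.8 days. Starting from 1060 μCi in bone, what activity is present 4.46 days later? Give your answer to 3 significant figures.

1/t_eff = 1/t_phys + 1/t_biol = 1/2.8 + 1/12.8 = 0.43527 per day.
t_eff = 2.8 × 12.8 / (2.8 + 12.8) ≈ 2.2974 days.
Remaining = 1060 × (1/2)^(4.46/2.2974) = 1060 × (1/2)^1.9413 ≈ 276.01 μCi.

276 μCi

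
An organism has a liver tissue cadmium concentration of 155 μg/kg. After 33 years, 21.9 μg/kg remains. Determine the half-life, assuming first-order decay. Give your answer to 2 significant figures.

A/A₀ = 21.9/155 ≈ 0.14129.
n = log₂(7.0776) ≈ 2.8233 half-lives elapsed in 33 years.
t½ = 33/2.8233 ≈ 11.689 years.

12 years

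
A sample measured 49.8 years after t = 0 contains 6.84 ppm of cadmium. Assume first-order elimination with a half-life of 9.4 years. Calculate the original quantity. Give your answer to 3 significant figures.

Number of half-lives elapsed: n = 49.8/9.4 ≈ 5.2979.
A₀ = A × 2^n = 6.84 × 2^5.2979 = 6.84 × 39.339 ≈ 269.08 ppm.

269 ppm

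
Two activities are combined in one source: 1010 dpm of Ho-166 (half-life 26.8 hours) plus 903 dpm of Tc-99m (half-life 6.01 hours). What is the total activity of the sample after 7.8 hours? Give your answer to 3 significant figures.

Ho-166: 1010 × (1/2)^(7.8/26.8) = 1010 × (1/2)^0.29104 ≈ 825.48 dpm.
Tc-99m: 903 × (1/2)^(7.8/6.01) = 903 × (1/2)^1.2978 ≈ 367.28 dpm.
Total = 825.48 + 367.28 ≈ 1192.8 dpm.

1190 dpm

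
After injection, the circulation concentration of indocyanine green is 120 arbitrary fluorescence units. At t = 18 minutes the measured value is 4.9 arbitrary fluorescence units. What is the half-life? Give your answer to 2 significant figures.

A/A₀ = 4.9/120 ≈ 0.040833.
n = log₂(24.49) ≈ 4.6141 half-lives elapsed in 18 minutes.
t½ = 18/4.6141 ≈ 3.9011 minutes.

3.9 minutes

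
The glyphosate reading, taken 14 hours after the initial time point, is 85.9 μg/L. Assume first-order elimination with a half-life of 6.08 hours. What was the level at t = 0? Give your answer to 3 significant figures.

424 μg/L

Number of half-lives elapsed: n = 14/6.08 ≈ 2.3026.
A₀ = A × 2^n = 85.9 × 2^2.3026 = 85.9 × 4.9336 ≈ 423.79 μg/L.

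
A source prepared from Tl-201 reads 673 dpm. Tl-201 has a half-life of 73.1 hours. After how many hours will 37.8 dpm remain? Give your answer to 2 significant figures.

300 hours

Fraction remaining = 37.8/673 ≈ 0.056166.
n = log₂(673/37.8) = ln(17.804)/ln 2 ≈ 4.1541 half-lives.
t = n × t½ = 4.1541 × 73.1 ≈ 303.67 hours.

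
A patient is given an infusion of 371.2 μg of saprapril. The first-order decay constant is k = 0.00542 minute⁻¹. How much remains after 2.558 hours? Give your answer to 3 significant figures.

t½ = ln 2 / k = 0.69315 / 0.00542 ≈ 127.89 minutes.
Convert the elapsed time: 2.558 hours = 153.48 minutes.
Number of half-lives: n = 153.48/127.89 ≈ 1.2001.
Remaining = 371.2 × (1/2)^1.2001 = 371.2 × 0.43524 ≈ 161.56 μg.

162 μg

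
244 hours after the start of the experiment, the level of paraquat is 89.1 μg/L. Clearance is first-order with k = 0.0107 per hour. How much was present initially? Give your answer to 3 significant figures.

t½ = ln 2 / k = 0.69315 / 0.0107 ≈ 64.78 hours.
Number of half-lives elapsed: n = 244/64.78 ≈ 3.7666.
A₀ = A × 2^n = 89.1 × 2^3.7666 = 89.1 × 13.61 ≈ 1212.6 μg/L.

1210 μg/L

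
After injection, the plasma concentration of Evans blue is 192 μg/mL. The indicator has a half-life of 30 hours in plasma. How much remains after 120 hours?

12 μg/mL

Elapsed time is 4 half-lives (120/30).
Each half-life halves the amount: 192 × (1/2)^4 = 192/16 = 12 μg/mL.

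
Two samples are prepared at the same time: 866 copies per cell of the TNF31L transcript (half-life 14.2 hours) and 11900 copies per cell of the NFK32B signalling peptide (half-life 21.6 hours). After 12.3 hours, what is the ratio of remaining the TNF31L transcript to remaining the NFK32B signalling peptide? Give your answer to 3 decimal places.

0.059

TNF31L transcript: 866 × (1/2)^(12.3/14.2) = 866 × (1/2)^0.8662 ≈ 475.08 copies per cell.
NFK32B signalling peptide: 11900 × (1/2)^(12.3/21.6) = 11900 × (1/2)^0.56944 ≈ 8019.1 copies per cell.
Ratio ≈ 475.08 / 8019.1 ≈ 0.059243.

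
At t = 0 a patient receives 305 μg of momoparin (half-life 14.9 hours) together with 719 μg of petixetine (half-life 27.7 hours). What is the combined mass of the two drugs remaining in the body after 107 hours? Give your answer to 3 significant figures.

momoparin: 305 × (1/2)^(107/14.9) = 305 × (1/2)^7.1812 ≈ 2.1016 μg.
petixetine: 719 × (1/2)^(107/27.7) = 719 × (1/2)^3.8628 ≈ 49.42 μg.
Total = 2.1016 + 49.42 ≈ 51.522 μg.

51.5 μg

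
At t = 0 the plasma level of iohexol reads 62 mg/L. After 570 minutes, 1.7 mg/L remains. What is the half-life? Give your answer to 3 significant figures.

A/A₀ = 1.7/62 ≈ 0.027419.
n = log₂(36.471) ≈ 5.1887 half-lives elapsed in 570 minutes.
t½ = 570/5.1887 ≈ 109.85 minutes.

110 minutes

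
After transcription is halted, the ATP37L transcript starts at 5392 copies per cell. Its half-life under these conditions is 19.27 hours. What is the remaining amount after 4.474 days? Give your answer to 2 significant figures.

110 copies per cell

Convert the elapsed time: 4.474 days = 107.376 hours.
Number of half-lives: n = 107.376/19.27 ≈ 5.5722.
Remaining = 5392 × (1/2)^5.5722 = 5392 × 0.021019 ≈ 113.33 copies per cell.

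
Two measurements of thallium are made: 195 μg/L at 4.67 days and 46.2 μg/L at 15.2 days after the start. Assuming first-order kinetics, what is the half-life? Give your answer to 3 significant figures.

5.07 days

Over Δt = 15.2 − 4.67 = 10.53 days, the level fell by a factor of 195/46.2 ≈ 4.2208.
n = log₂(4.2208) ≈ 2.0775 half-lives, so t½ = 10.53/2.0775 ≈ 5.0686 days.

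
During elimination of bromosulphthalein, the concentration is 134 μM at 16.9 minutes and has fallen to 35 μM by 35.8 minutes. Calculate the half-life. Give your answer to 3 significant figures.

9.76 minutes

Over Δt = 35.8 − 16.9 = 18.9 minutes, the level fell by a factor of 134/35 ≈ 3.8286.
n = log₂(3.8286) ≈ 1.9368 half-lives, so t½ = 18.9/1.9368 ≈ 9.7583 minutes.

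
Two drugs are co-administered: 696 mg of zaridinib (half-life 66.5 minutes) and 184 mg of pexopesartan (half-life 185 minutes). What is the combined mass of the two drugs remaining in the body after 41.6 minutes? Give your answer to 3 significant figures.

609 mg

zaridinib: 696 × (1/2)^(41.6/66.5) = 696 × (1/2)^0.62556 ≈ 451.12 mg.
pexopesartan: 184 × (1/2)^(41.6/185) = 184 × (1/2)^0.22486 ≈ 157.44 mg.
Total = 451.12 + 157.44 ≈ 608.57 mg.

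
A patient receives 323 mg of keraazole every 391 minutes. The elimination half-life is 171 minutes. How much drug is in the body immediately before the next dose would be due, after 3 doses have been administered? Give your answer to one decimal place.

82.6 mg

The 3 doses were given 1173, 782, 391 minutes ago.
Total = 323·(1/2)^(1173/171) + 323·(1/2)^(782/171) + 323·(1/2)^(391/171)
      = 2.7813 + 13.569 + 66.204 ≈ 82.554 mg.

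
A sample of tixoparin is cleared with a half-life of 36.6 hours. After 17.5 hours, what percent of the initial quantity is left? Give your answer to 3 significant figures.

n = 17.5/36.6 ≈ 0.47814 half-lives.
Fraction remaining = (1/2)^0.47814 ≈ 0.7179, i.e. 71.79%.

71.8%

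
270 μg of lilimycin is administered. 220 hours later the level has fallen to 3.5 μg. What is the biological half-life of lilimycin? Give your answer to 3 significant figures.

35.1 hours

A/A₀ = 3.5/270 ≈ 0.012963.
n = log₂(77.143) ≈ 6.2695 half-lives elapsed in 220 hours.
t½ = 220/6.2695 ≈ 35.091 hours.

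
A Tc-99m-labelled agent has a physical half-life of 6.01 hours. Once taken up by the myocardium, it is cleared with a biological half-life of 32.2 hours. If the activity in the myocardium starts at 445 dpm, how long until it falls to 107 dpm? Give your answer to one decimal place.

10.4 hours

1/t_eff = 1/t_phys + 1/t_biol = 1/6.01 + 1/32.2 = 0.19745 per hour.
t_eff = 6.01 × 32.2 / (6.01 + 32.2) ≈ 5.0647 hours.
n = log₂(445/107) ≈ 2.0562; t = 2.0562 × 5.0647 ≈ 10.414 hours.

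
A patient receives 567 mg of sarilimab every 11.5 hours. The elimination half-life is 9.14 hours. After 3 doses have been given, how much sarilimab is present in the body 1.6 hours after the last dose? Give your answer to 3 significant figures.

The 3 doses were given 24.6, 13.1, 1.6 hours ago.
Total = 567·(1/2)^(24.6/9.14) + 567·(1/2)^(13.1/9.14) + 567·(1/2)^(1.6/9.14)
      = 87.775 + 209.96 + 502.21 ≈ 799.94 mg.

800 mg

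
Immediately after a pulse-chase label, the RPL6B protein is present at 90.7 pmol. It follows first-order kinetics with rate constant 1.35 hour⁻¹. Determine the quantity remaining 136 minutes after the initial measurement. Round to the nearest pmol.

t½ = ln 2 / k = 0.69315 / 1.35 ≈ 0.51344 hours.
Convert the elapsed time: 136 minutes = 2.26667 hours.
Number of half-lives: n = 2.26667/0.51344 ≈ 4.4146.
Remaining = 90.7 × (1/2)^4.4146 = 90.7 × 0.046888 ≈ 4.2527 pmol.

4 pmol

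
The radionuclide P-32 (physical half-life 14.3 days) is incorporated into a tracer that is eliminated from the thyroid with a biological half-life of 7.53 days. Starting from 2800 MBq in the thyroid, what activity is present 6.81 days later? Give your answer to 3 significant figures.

1/t_eff = 1/t_phys + 1/t_biol = 1/14.3 + 1/7.53 = 0.20273 per day.
t_eff = 14.3 × 7.53 / (14.3 + 7.53) ≈ 4.9326 days.
Remaining = 2800 × (1/2)^(6.81/4.9326) = 2800 × (1/2)^1.3806 ≈ 1075.4 MBq.

1080 MBq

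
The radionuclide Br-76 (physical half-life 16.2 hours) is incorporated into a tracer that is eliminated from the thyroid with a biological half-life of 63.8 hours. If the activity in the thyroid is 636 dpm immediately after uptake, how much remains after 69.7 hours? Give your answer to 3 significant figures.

1/t_eff = 1/t_phys + 1/t_biol = 1/16.2 + 1/63.8 = 0.077402 per hour.
t_eff = 16.2 × 63.8 / (16.2 + 63.8) ≈ 12.919 hours.
Remaining = 636 × (1/2)^(69.7/12.919) = 636 × (1/2)^5.3949 ≈ 15.115 dpm.

15.1 dpm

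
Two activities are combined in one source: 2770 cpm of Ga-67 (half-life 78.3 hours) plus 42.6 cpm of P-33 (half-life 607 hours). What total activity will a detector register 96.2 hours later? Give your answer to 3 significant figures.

1220 cpm

Ga-67: 2770 × (1/2)^(96.2/78.3) = 2770 × (1/2)^1.2286 ≈ 1182 cpm.
P-33: 42.6 × (1/2)^(96.2/607) = 42.6 × (1/2)^0.15848 ≈ 38.168 cpm.
Total = 1182 + 38.168 ≈ 1220.2 cpm.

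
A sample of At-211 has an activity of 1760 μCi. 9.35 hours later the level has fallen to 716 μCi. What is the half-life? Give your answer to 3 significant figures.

A/A₀ = 716/1760 ≈ 0.40682.
n = log₂(2.4581) ≈ 1.2975 half-lives elapsed in 9.35 hours.
t½ = 9.35/1.2975 ≈ 7.2059 hours.

7.21 hours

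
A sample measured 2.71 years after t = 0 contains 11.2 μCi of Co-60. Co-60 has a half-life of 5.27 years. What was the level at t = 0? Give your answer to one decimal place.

16.0 μCi

Number of half-lives elapsed: n = 2.71/5.27 ≈ 0.51423.
A₀ = A × 2^n = 11.2 × 2^0.51423 = 11.2 × 1.4282 ≈ 15.996 μCi.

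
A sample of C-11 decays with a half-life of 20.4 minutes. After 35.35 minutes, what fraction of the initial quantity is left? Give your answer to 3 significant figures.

0.301

n = 35.35/20.4 ≈ 1.7328 half-lives.
Fraction remaining = (1/2)^1.7328 ≈ 0.30086.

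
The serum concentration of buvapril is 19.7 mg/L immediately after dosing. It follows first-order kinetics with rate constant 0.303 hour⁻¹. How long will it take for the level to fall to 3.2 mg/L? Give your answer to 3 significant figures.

t½ = ln 2 / λ = 0.69315 / 0.303 ≈ 2.2876 hours.
Fraction remaining = 3.2/19.7 ≈ 0.16244.
n = log₂(19.7/3.2) = ln(6.1562)/ln 2 ≈ 2.6221 half-lives.
t = n × t½ = 2.6221 × 2.2876 ≈ 5.9982 hours.

6.00 hours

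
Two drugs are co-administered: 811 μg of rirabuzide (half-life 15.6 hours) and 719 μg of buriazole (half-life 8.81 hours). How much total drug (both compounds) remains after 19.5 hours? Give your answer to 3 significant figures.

rirabuzide: 811 × (1/2)^(19.5/15.6) = 811 × (1/2)^1.25 ≈ 340.98 μg.
buriazole: 719 × (1/2)^(19.5/8.81) = 719 × (1/2)^2.2134 ≈ 155.04 μg.
Total = 340.98 + 155.04 ≈ 496.02 μg.

496 μg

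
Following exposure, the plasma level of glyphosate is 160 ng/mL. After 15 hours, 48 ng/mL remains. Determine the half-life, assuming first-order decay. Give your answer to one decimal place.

A/A₀ = 48/160 ≈ 0.3.
n = log₂(3.3333) ≈ 1.737 half-lives elapsed in 15 hours.
t½ = 15/1.737 ≈ 8.6357 hours.

8.6 hours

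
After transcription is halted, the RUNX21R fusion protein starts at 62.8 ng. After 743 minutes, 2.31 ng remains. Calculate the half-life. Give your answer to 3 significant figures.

A/A₀ = 2.31/62.8 ≈ 0.036783.
n = log₂(27.186) ≈ 4.7648 half-lives elapsed in 743 minutes.
t½ = 743/4.7648 ≈ 155.94 minutes.

156 minutes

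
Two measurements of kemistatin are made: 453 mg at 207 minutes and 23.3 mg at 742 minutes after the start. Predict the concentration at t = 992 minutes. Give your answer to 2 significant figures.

Over Δt = 742 − 207 = 535 minutes, the level fell by a factor of 453/23.3 ≈ 19.442.
n = log₂(19.442) ≈ 4.2811 half-lives, so t½ = 535/4.2811 ≈ 124.97 minutes.
From t = 742 to t = 992: 23.3 × (1/2)^((992−742)/124.97) ≈ 5.8229 mg.

5.8 mg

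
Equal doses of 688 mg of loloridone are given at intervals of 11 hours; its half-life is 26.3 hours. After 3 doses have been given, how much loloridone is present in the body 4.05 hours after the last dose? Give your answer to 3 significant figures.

1430 mg

The 3 doses were given 26.05, 15.05, 4.05 hours ago.
Total = 688·(1/2)^(26.05/26.3) + 688·(1/2)^(15.05/26.3) + 688·(1/2)^(4.05/26.3)
      = 346.27 + 462.73 + 618.35 ≈ 1427.3 mg.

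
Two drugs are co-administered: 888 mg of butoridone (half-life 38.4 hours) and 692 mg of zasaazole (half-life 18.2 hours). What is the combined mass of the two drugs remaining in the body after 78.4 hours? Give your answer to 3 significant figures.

butoridone: 888 × (1/2)^(78.4/38.4) = 888 × (1/2)^2.0417 ≈ 215.68 mg.
zasaazole: 692 × (1/2)^(78.4/18.2) = 692 × (1/2)^4.3077 ≈ 34.943 mg.
Total = 215.68 + 34.943 ≈ 250.62 mg.

251 mg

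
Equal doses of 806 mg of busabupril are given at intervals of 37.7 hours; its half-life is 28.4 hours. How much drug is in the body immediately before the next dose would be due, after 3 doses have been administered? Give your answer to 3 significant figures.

The 3 doses were given 113.1, 75.4, 37.7 hours ago.
Total = 806·(1/2)^(113.1/28.4) + 806·(1/2)^(75.4/28.4) + 806·(1/2)^(37.7/28.4)
      = 50.994 + 127.97 + 321.17 ≈ 500.13 mg.

500 mg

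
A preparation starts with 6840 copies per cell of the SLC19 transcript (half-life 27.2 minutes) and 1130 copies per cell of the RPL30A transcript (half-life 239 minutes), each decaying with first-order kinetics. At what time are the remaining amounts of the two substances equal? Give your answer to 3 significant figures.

Set 6840·(1/2)^(t/27.2) = 1130·(1/2)^(t/239).
Taking log₂: log₂(6840/1130) = t·(1/27.2 − 1/239).
log₂(6.0531) = 2.5977; 1/27.2 − 1/239 = 0.032581.
t = 2.5977 / 0.032581 ≈ 79.731 minutes.

79.7 minutes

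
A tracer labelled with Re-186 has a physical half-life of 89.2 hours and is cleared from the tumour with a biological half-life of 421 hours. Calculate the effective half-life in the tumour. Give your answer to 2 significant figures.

1/t_eff = 1/t_phys + 1/t_biol = 1/89.2 + 1/421 = 0.013586 per hour.
t_eff = 89.2 × 421 / (89.2 + 421) ≈ 73.605 hours.

74 hours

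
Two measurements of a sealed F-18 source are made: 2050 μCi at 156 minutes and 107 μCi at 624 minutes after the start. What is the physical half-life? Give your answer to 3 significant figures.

Over Δt = 624 − 156 = 468 minutes, the level fell by a factor of 2050/107 ≈ 19.159.
n = log₂(19.159) ≈ 4.2599 half-lives, so t½ = 468/4.2599 ≈ 109.86 minutes.

110 minutes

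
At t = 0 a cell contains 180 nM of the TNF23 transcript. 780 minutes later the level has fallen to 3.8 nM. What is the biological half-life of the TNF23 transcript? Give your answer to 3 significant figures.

A/A₀ = 3.8/180 ≈ 0.021111.
n = log₂(47.368) ≈ 5.5659 half-lives elapsed in 780 minutes.
t½ = 780/5.5659 ≈ 140.14 minutes.

140 minutes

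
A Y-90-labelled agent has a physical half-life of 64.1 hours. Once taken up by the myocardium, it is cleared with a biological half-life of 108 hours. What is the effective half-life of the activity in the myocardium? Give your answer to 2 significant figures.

40 hours

1/t_eff = 1/t_phys + 1/t_biol = 1/64.1 + 1/108 = 0.02486 per hour.
t_eff = 64.1 × 108 / (64.1 + 108) ≈ 40.225 hours.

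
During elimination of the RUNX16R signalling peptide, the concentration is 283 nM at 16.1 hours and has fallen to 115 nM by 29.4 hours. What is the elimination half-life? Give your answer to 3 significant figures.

10.2 hours

Over Δt = 29.4 − 16.1 = 13.3 hours, the level fell by a factor of 283/115 ≈ 2.4609.
n = log₂(2.4609) ≈ 1.2992 half-lives, so t½ = 13.3/1.2992 ≈ 10.237 hours.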